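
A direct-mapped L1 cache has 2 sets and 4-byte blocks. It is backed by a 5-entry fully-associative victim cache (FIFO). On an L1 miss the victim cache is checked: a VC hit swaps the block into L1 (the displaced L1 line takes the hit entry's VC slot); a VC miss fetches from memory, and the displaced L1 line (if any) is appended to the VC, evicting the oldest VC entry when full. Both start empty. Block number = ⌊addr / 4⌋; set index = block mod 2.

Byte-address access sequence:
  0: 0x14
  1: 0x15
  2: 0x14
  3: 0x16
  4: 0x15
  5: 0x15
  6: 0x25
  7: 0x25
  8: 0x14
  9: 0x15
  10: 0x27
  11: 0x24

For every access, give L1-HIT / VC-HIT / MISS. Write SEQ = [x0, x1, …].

  [0] addr=0x14 blk=5 s=1: MISS | VC []
  [1] addr=0x15 blk=5 s=1: L1-HIT | VC []
  [2] addr=0x14 blk=5 s=1: L1-HIT | VC []
  [3] addr=0x16 blk=5 s=1: L1-HIT | VC []
  [4] addr=0x15 blk=5 s=1: L1-HIT | VC []
  [5] addr=0x15 blk=5 s=1: L1-HIT | VC []
  [6] addr=0x25 blk=9 s=1: MISS | VC [5]
  [7] addr=0x25 blk=9 s=1: L1-HIT | VC [5]
  [8] addr=0x14 blk=5 s=1: VC-HIT | VC [9]
  [9] addr=0x15 blk=5 s=1: L1-HIT | VC [9]
  [10] addr=0x27 blk=9 s=1: VC-HIT | VC [5]
  [11] addr=0x24 blk=9 s=1: L1-HIT | VC [5]

SEQ = [MISS, L1-HIT, L1-HIT, L1-HIT, L1-HIT, L1-HIT, MISS, L1-HIT, VC-HIT, L1-HIT, VC-HIT, L1-HIT]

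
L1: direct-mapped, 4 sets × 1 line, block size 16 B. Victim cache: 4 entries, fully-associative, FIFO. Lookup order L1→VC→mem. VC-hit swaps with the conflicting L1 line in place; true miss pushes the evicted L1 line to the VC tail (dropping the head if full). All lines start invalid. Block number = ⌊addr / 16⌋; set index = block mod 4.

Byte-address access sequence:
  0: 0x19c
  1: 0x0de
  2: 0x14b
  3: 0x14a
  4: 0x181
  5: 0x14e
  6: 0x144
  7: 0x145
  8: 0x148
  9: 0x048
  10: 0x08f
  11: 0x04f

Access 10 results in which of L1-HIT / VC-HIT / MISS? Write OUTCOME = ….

OUTCOME = MISS

0: 0x19c (blk 25, set 1) → MISS  vc=[]
1: 0xde (blk 13, set 1) → MISS  vc=[25]
2: 0x14b (blk 20, set 0) → MISS  vc=[25]
3: 0x14a (blk 20, set 0) → L1-HIT  vc=[25]
4: 0x181 (blk 24, set 0) → MISS  vc=[25, 20]
5: 0x14e (blk 20, set 0) → VC-HIT  vc=[25, 24]
6: 0x144 (blk 20, set 0) → L1-HIT  vc=[25, 24]
7: 0x145 (blk 20, set 0) → L1-HIT  vc=[25, 24]
8: 0x148 (blk 20, set 0) → L1-HIT  vc=[25, 24]
9: 0x48 (blk 4, set 0) → MISS  vc=[25, 24, 20]
10: 0x8f (blk 8, set 0) → MISS  vc=[25, 24, 20, 4]
11: 0x4f (blk 4, set 0) → VC-HIT  vc=[25, 24, 20, 8]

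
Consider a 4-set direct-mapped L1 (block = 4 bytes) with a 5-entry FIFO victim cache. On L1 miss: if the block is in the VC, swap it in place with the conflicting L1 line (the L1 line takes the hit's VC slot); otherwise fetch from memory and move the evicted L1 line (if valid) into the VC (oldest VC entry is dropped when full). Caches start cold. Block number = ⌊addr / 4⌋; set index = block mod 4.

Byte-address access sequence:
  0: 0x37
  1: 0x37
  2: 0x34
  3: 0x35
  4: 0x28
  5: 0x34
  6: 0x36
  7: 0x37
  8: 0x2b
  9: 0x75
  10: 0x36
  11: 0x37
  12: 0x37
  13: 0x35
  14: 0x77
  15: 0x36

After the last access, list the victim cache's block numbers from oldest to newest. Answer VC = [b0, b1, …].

#0 0x37→b13/s1 MISS; vc=[]
#1 0x37→b13/s1 L1-HIT; vc=[]
#2 0x34→b13/s1 L1-HIT; vc=[]
#3 0x35→b13/s1 L1-HIT; vc=[]
#4 0x28→b10/s2 MISS; vc=[]
#5 0x34→b13/s1 L1-HIT; vc=[]
#6 0x36→b13/s1 L1-HIT; vc=[]
#7 0x37→b13/s1 L1-HIT; vc=[]
#8 0x2b→b10/s2 L1-HIT; vc=[]
#9 0x75→b29/s1 MISS; vc=[13]
#10 0x36→b13/s1 VC-HIT; vc=[29]
#11 0x37→b13/s1 L1-HIT; vc=[29]
#12 0x37→b13/s1 L1-HIT; vc=[29]
#13 0x35→b13/s1 L1-HIT; vc=[29]
#14 0x77→b29/s1 VC-HIT; vc=[13]
#15 0x36→b13/s1 VC-HIT; vc=[29]

VC = [29]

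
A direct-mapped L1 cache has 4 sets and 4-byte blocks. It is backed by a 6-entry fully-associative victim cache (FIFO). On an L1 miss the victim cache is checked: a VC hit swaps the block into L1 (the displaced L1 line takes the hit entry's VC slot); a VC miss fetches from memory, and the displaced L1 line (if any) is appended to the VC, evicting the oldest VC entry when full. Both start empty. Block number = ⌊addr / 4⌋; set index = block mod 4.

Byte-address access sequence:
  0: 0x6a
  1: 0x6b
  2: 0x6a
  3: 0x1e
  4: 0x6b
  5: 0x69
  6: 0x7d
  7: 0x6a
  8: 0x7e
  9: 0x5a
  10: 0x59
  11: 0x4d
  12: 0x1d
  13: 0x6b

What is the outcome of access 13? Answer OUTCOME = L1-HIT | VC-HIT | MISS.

OUTCOME = VC-HIT

  [0] addr=0x6a blk=26 s=2: MISS | VC []
  [1] addr=0x6b blk=26 s=2: L1-HIT | VC []
  [2] addr=0x6a blk=26 s=2: L1-HIT | VC []
  [3] addr=0x1e blk=7 s=3: MISS | VC []
  [4] addr=0x6b blk=26 s=2: L1-HIT | VC []
  [5] addr=0x69 blk=26 s=2: L1-HIT | VC []
  [6] addr=0x7d blk=31 s=3: MISS | VC [7]
  [7] addr=0x6a blk=26 s=2: L1-HIT | VC [7]
  [8] addr=0x7e blk=31 s=3: L1-HIT | VC [7]
  [9] addr=0x5a blk=22 s=2: MISS | VC [7, 26]
  [10] addr=0x59 blk=22 s=2: L1-HIT | VC [7, 26]
  [11] addr=0x4d blk=19 s=3: MISS | VC [7, 26, 31]
  [12] addr=0x1d blk=7 s=3: VC-HIT | VC [19, 26, 31]
  [13] addr=0x6b blk=26 s=2: VC-HIT | VC [19, 22, 31]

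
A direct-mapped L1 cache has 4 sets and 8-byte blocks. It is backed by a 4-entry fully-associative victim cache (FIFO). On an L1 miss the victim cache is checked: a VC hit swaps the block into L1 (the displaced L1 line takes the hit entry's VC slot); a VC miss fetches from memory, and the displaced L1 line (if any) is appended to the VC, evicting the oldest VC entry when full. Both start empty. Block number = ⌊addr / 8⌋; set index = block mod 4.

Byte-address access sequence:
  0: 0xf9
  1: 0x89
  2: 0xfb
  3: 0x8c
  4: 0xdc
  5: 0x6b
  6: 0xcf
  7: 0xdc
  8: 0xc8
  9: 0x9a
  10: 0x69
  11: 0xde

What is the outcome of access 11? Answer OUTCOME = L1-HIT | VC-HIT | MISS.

OUTCOME = VC-HIT

0: 0xf9 (blk 31, set 3) → MISS  vc=[]
1: 0x89 (blk 17, set 1) → MISS  vc=[]
2: 0xfb (blk 31, set 3) → L1-HIT  vc=[]
3: 0x8c (blk 17, set 1) → L1-HIT  vc=[]
4: 0xdc (blk 27, set 3) → MISS  vc=[31]
5: 0x6b (blk 13, set 1) → MISS  vc=[31, 17]
6: 0xcf (blk 25, set 1) → MISS  vc=[31, 17, 13]
7: 0xdc (blk 27, set 3) → L1-HIT  vc=[31, 17, 13]
8: 0xc8 (blk 25, set 1) → L1-HIT  vc=[31, 17, 13]
9: 0x9a (blk 19, set 3) → MISS  vc=[31, 17, 13, 27]
10: 0x69 (blk 13, set 1) → VC-HIT  vc=[31, 17, 25, 27]
11: 0xde (blk 27, set 3) → VC-HIT  vc=[31, 17, 25, 19]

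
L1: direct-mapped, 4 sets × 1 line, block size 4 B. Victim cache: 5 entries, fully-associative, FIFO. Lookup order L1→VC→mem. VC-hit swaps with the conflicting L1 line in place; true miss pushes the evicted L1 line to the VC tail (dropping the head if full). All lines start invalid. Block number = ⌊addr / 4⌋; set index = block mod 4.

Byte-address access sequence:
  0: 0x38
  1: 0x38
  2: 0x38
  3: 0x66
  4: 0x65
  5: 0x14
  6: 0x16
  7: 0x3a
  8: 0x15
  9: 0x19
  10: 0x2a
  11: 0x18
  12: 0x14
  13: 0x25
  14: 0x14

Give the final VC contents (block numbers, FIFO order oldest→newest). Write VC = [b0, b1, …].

  [0] addr=0x38 blk=14 s=2: MISS | VC []
  [1] addr=0x38 blk=14 s=2: L1-HIT | VC []
  [2] addr=0x38 blk=14 s=2: L1-HIT | VC []
  [3] addr=0x66 blk=25 s=1: MISS | VC []
  [4] addr=0x65 blk=25 s=1: L1-HIT | VC []
  [5] addr=0x14 blk=5 s=1: MISS | VC [25]
  [6] addr=0x16 blk=5 s=1: L1-HIT | VC [25]
  [7] addr=0x3a blk=14 s=2: L1-HIT | VC [25]
  [8] addr=0x15 blk=5 s=1: L1-HIT | VC [25]
  [9] addr=0x19 blk=6 s=2: MISS | VC [25, 14]
  [10] addr=0x2a blk=10 s=2: MISS | VC [25, 14, 6]
  [11] addr=0x18 blk=6 s=2: VC-HIT | VC [25, 14, 10]
  [12] addr=0x14 blk=5 s=1: L1-HIT | VC [25, 14, 10]
  [13] addr=0x25 blk=9 s=1: MISS | VC [25, 14, 10, 5]
  [14] addr=0x14 blk=5 s=1: VC-HIT | VC [25, 14, 10, 9]

VC = [25, 14, 10, 9]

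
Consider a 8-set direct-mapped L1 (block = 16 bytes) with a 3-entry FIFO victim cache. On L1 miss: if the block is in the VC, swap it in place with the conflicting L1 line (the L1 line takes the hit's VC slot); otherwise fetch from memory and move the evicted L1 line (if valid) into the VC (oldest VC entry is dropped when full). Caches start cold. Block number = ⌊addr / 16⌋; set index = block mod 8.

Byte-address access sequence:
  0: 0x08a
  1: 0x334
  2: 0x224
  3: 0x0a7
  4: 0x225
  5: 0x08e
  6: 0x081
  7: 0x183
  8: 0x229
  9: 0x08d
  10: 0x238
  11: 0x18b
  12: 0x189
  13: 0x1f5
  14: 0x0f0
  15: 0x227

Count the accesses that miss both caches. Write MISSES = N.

#0 0x8a→b8/s0 MISS; vc=[]
#1 0x334→b51/s3 MISS; vc=[]
#2 0x224→b34/s2 MISS; vc=[]
#3 0xa7→b10/s2 MISS; vc=[34]
#4 0x225→b34/s2 VC-HIT; vc=[10]
#5 0x8e→b8/s0 L1-HIT; vc=[10]
#6 0x81→b8/s0 L1-HIT; vc=[10]
#7 0x183→b24/s0 MISS; vc=[10,8]
#8 0x229→b34/s2 L1-HIT; vc=[10,8]
#9 0x8d→b8/s0 VC-HIT; vc=[10,24]
#10 0x238→b35/s3 MISS; vc=[10,24,51]
#11 0x18b→b24/s0 VC-HIT; vc=[10,8,51]
#12 0x189→b24/s0 L1-HIT; vc=[10,8,51]
#13 0x1f5→b31/s7 MISS; vc=[10,8,51]
#14 0xf0→b15/s7 MISS; vc=[8,51,31]
#15 0x227→b34/s2 L1-HIT; vc=[8,51,31]

MISSES = 8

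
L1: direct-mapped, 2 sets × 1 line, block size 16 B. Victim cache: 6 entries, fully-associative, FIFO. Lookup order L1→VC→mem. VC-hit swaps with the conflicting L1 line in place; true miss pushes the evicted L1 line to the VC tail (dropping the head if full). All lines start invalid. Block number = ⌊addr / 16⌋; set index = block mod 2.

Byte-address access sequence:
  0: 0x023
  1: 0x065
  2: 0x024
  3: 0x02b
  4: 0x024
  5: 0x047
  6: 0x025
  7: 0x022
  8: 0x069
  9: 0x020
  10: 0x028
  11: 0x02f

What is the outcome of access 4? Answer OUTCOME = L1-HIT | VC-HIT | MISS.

#0 0x23→b2/s0 MISS; vc=[]
#1 0x65→b6/s0 MISS; vc=[2]
#2 0x24→b2/s0 VC-HIT; vc=[6]
#3 0x2b→b2/s0 L1-HIT; vc=[6]
#4 0x24→b2/s0 L1-HIT; vc=[6]
#5 0x47→b4/s0 MISS; vc=[6,2]
#6 0x25→b2/s0 VC-HIT; vc=[6,4]
#7 0x22→b2/s0 L1-HIT; vc=[6,4]
#8 0x69→b6/s0 VC-HIT; vc=[2,4]
#9 0x20→b2/s0 VC-HIT; vc=[6,4]
#10 0x28→b2/s0 L1-HIT; vc=[6,4]
#11 0x2f→b2/s0 L1-HIT; vc=[6,4]

OUTCOME = L1-HIT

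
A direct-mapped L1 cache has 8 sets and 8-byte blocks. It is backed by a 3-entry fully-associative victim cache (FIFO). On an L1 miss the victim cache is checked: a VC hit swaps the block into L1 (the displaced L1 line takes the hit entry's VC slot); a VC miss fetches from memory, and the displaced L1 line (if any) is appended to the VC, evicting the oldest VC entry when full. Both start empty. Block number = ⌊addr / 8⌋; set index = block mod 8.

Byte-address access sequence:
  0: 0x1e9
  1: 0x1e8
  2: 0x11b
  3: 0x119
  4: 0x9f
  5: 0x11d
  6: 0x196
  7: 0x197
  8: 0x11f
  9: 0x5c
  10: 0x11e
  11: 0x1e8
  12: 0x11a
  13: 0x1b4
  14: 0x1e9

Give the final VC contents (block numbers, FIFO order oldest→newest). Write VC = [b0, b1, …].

0: 0x1e9 (blk 61, set 5) → MISS  vc=[]
1: 0x1e8 (blk 61, set 5) → L1-HIT  vc=[]
2: 0x11b (blk 35, set 3) → MISS  vc=[]
3: 0x119 (blk 35, set 3) → L1-HIT  vc=[]
4: 0x9f (blk 19, set 3) → MISS  vc=[35]
5: 0x11d (blk 35, set 3) → VC-HIT  vc=[19]
6: 0x196 (blk 50, set 2) → MISS  vc=[19]
7: 0x197 (blk 50, set 2) → L1-HIT  vc=[19]
8: 0x11f (blk 35, set 3) → L1-HIT  vc=[19]
9: 0x5c (blk 11, set 3) → MISS  vc=[19, 35]
10: 0x11e (blk 35, set 3) → VC-HIT  vc=[19, 11]
11: 0x1e8 (blk 61, set 5) → L1-HIT  vc=[19, 11]
12: 0x11a (blk 35, set 3) → L1-HIT  vc=[19, 11]
13: 0x1b4 (blk 54, set 6) → MISS  vc=[19, 11]
14: 0x1e9 (blk 61, set 5) → L1-HIT  vc=[19, 11]

VC = [19, 11]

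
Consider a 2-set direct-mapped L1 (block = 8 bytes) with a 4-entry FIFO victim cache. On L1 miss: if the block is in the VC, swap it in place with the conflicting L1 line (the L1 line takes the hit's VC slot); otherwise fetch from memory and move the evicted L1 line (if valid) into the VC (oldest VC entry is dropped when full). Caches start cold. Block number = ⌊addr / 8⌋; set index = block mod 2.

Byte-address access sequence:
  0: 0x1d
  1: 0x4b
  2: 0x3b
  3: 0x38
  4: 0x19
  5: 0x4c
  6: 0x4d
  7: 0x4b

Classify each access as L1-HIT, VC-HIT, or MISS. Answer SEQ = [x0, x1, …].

#0 0x1d→b3/s1 MISS; vc=[]
#1 0x4b→b9/s1 MISS; vc=[3]
#2 0x3b→b7/s1 MISS; vc=[3,9]
#3 0x38→b7/s1 L1-HIT; vc=[3,9]
#4 0x19→b3/s1 VC-HIT; vc=[7,9]
#5 0x4c→b9/s1 VC-HIT; vc=[7,3]
#6 0x4d→b9/s1 L1-HIT; vc=[7,3]
#7 0x4b→b9/s1 L1-HIT; vc=[7,3]

SEQ = [MISS, MISS, MISS, L1-HIT, VC-HIT, VC-HIT, L1-HIT, L1-HIT]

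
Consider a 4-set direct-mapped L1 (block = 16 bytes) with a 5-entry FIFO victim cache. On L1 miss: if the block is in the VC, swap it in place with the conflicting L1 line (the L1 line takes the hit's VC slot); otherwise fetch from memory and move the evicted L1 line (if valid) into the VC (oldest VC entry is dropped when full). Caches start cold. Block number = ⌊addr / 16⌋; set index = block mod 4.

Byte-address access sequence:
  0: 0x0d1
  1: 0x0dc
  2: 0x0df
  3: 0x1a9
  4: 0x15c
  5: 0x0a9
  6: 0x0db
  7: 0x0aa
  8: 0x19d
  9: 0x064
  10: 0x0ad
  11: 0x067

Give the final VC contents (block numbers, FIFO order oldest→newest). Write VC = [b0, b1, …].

  [0] addr=0xd1 blk=13 s=1: MISS | VC []
  [1] addr=0xdc blk=13 s=1: L1-HIT | VC []
  [2] addr=0xdf blk=13 s=1: L1-HIT | VC []
  [3] addr=0x1a9 blk=26 s=2: MISS | VC []
  [4] addr=0x15c blk=21 s=1: MISS | VC [13]
  [5] addr=0xa9 blk=10 s=2: MISS | VC [13, 26]
  [6] addr=0xdb blk=13 s=1: VC-HIT | VC [21, 26]
  [7] addr=0xaa blk=10 s=2: L1-HIT | VC [21, 26]
  [8] addr=0x19d blk=25 s=1: MISS | VC [21, 26, 13]
  [9] addr=0x64 blk=6 s=2: MISS | VC [21, 26, 13, 10]
  [10] addr=0xad blk=10 s=2: VC-HIT | VC [21, 26, 13, 6]
  [11] addr=0x67 blk=6 s=2: VC-HIT | VC [21, 26, 13, 10]

VC = [21, 26, 13, 10]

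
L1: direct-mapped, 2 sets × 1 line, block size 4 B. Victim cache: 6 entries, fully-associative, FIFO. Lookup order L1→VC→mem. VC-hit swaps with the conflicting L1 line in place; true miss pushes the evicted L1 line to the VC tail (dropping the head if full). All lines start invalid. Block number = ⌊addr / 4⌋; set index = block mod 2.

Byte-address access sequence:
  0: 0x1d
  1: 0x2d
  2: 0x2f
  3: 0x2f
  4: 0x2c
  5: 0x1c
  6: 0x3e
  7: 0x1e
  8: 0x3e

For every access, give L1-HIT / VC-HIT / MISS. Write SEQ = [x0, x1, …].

SEQ = [MISS, MISS, L1-HIT, L1-HIT, L1-HIT, VC-HIT, MISS, VC-HIT, VC-HIT]

0: 0x1d (blk 7, set 1) → MISS  vc=[]
1: 0x2d (blk 11, set 1) → MISS  vc=[7]
2: 0x2f (blk 11, set 1) → L1-HIT  vc=[7]
3: 0x2f (blk 11, set 1) → L1-HIT  vc=[7]
4: 0x2c (blk 11, set 1) → L1-HIT  vc=[7]
5: 0x1c (blk 7, set 1) → VC-HIT  vc=[11]
6: 0x3e (blk 15, set 1) → MISS  vc=[11, 7]
7: 0x1e (blk 7, set 1) → VC-HIT  vc=[11, 15]
8: 0x3e (blk 15, set 1) → VC-HIT  vc=[11, 7]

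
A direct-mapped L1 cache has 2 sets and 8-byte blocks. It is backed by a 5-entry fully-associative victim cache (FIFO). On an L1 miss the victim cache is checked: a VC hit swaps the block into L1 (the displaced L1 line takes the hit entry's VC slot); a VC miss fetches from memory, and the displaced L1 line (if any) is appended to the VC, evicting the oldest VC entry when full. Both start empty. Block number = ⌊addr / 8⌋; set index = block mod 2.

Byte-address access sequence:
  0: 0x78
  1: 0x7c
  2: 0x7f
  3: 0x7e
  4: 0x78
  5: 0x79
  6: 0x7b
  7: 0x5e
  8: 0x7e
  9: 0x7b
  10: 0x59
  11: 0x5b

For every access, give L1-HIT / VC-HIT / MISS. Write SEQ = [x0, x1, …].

SEQ = [MISS, L1-HIT, L1-HIT, L1-HIT, L1-HIT, L1-HIT, L1-HIT, MISS, VC-HIT, L1-HIT, VC-HIT, L1-HIT]

  [0] addr=0x78 blk=15 s=1: MISS | VC []
  [1] addr=0x7c blk=15 s=1: L1-HIT | VC []
  [2] addr=0x7f blk=15 s=1: L1-HIT | VC []
  [3] addr=0x7e blk=15 s=1: L1-HIT | VC []
  [4] addr=0x78 blk=15 s=1: L1-HIT | VC []
  [5] addr=0x79 blk=15 s=1: L1-HIT | VC []
  [6] addr=0x7b blk=15 s=1: L1-HIT | VC []
  [7] addr=0x5e blk=11 s=1: MISS | VC [15]
  [8] addr=0x7e blk=15 s=1: VC-HIT | VC [11]
  [9] addr=0x7b blk=15 s=1: L1-HIT | VC [11]
  [10] addr=0x59 blk=11 s=1: VC-HIT | VC [15]
  [11] addr=0x5b blk=11 s=1: L1-HIT | VC [15]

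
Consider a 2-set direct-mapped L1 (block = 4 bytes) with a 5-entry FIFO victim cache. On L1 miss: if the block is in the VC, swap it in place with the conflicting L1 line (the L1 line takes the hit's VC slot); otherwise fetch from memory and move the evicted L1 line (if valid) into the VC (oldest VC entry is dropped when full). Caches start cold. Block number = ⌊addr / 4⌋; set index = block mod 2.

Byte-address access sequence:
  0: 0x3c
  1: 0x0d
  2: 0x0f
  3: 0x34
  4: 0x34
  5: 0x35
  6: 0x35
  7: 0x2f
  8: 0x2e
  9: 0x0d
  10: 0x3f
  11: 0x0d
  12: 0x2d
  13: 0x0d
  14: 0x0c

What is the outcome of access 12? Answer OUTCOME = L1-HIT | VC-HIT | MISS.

OUTCOME = VC-HIT

  [0] addr=0x3c blk=15 s=1: MISS | VC []
  [1] addr=0xd blk=3 s=1: MISS | VC [15]
  [2] addr=0xf blk=3 s=1: L1-HIT | VC [15]
  [3] addr=0x34 blk=13 s=1: MISS | VC [15, 3]
  [4] addr=0x34 blk=13 s=1: L1-HIT | VC [15, 3]
  [5] addr=0x35 blk=13 s=1: L1-HIT | VC [15, 3]
  [6] addr=0x35 blk=13 s=1: L1-HIT | VC [15, 3]
  [7] addr=0x2f blk=11 s=1: MISS | VC [15, 3, 13]
  [8] addr=0x2e blk=11 s=1: L1-HIT | VC [15, 3, 13]
  [9] addr=0xd blk=3 s=1: VC-HIT | VC [15, 11, 13]
  [10] addr=0x3f blk=15 s=1: VC-HIT | VC [3, 11, 13]
  [11] addr=0xd blk=3 s=1: VC-HIT | VC [15, 11, 13]
  [12] addr=0x2d blk=11 s=1: VC-HIT | VC [15, 3, 13]
  [13] addr=0xd blk=3 s=1: VC-HIT | VC [15, 11, 13]
  [14] addr=0xc blk=3 s=1: L1-HIT | VC [15, 11, 13]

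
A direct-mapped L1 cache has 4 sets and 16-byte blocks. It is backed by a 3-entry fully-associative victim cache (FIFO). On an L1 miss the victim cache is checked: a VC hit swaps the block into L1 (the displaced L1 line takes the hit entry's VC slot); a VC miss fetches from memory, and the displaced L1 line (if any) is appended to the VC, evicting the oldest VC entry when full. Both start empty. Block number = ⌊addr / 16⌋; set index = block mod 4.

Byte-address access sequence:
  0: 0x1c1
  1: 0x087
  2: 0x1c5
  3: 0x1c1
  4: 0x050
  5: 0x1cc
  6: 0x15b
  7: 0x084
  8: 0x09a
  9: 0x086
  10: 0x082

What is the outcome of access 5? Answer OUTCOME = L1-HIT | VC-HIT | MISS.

0: 0x1c1 (blk 28, set 0) → MISS  vc=[]
1: 0x87 (blk 8, set 0) → MISS  vc=[28]
2: 0x1c5 (blk 28, set 0) → VC-HIT  vc=[8]
3: 0x1c1 (blk 28, set 0) → L1-HIT  vc=[8]
4: 0x50 (blk 5, set 1) → MISS  vc=[8]
5: 0x1cc (blk 28, set 0) → L1-HIT  vc=[8]
6: 0x15b (blk 21, set 1) → MISS  vc=[8, 5]
7: 0x84 (blk 8, set 0) → VC-HIT  vc=[28, 5]
8: 0x9a (blk 9, set 1) → MISS  vc=[28, 5, 21]
9: 0x86 (blk 8, set 0) → L1-HIT  vc=[28, 5, 21]
10: 0x82 (blk 8, set 0) → L1-HIT  vc=[28, 5, 21]

OUTCOME = L1-HIT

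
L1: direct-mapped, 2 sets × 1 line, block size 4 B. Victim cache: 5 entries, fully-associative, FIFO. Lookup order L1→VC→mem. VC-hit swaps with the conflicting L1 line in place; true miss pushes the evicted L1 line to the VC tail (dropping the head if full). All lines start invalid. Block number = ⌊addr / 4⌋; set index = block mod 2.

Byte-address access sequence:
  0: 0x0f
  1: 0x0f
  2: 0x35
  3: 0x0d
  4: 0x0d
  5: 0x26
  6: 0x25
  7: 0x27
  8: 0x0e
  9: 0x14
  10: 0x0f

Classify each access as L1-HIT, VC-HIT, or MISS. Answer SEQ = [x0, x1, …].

#0 0xf→b3/s1 MISS; vc=[]
#1 0xf→b3/s1 L1-HIT; vc=[]
#2 0x35→b13/s1 MISS; vc=[3]
#3 0xd→b3/s1 VC-HIT; vc=[13]
#4 0xd→b3/s1 L1-HIT; vc=[13]
#5 0x26→b9/s1 MISS; vc=[13,3]
#6 0x25→b9/s1 L1-HIT; vc=[13,3]
#7 0x27→b9/s1 L1-HIT; vc=[13,3]
#8 0xe→b3/s1 VC-HIT; vc=[13,9]
#9 0x14→b5/s1 MISS; vc=[13,9,3]
#10 0xf→b3/s1 VC-HIT; vc=[13,9,5]

SEQ = [MISS, L1-HIT, MISS, VC-HIT, L1-HIT, MISS, L1-HIT, L1-HIT, VC-HIT, MISS, VC-HIT]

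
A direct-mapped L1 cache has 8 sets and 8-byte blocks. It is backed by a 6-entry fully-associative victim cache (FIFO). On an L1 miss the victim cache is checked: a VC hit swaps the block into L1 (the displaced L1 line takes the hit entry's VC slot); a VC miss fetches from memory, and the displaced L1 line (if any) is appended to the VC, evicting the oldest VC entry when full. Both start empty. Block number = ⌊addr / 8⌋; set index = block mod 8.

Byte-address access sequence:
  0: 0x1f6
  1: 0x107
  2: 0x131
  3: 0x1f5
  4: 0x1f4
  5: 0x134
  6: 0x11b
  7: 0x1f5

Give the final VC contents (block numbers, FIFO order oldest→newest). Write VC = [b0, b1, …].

VC = [38]

0: 0x1f6 (blk 62, set 6) → MISS  vc=[]
1: 0x107 (blk 32, set 0) → MISS  vc=[]
2: 0x131 (blk 38, set 6) → MISS  vc=[62]
3: 0x1f5 (blk 62, set 6) → VC-HIT  vc=[38]
4: 0x1f4 (blk 62, set 6) → L1-HIT  vc=[38]
5: 0x134 (blk 38, set 6) → VC-HIT  vc=[62]
6: 0x11b (blk 35, set 3) → MISS  vc=[62]
7: 0x1f5 (blk 62, set 6) → VC-HIT  vc=[38]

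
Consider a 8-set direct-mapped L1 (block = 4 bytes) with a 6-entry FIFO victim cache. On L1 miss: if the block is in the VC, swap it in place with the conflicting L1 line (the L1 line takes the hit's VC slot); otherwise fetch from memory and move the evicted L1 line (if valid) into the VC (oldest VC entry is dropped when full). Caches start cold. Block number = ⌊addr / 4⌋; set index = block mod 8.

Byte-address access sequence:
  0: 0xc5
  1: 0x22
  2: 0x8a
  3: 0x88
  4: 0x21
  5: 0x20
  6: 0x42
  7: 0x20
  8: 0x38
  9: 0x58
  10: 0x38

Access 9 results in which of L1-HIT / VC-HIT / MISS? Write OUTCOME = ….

#0 0xc5→b49/s1 MISS; vc=[]
#1 0x22→b8/s0 MISS; vc=[]
#2 0x8a→b34/s2 MISS; vc=[]
#3 0x88→b34/s2 L1-HIT; vc=[]
#4 0x21→b8/s0 L1-HIT; vc=[]
#5 0x20→b8/s0 L1-HIT; vc=[]
#6 0x42→b16/s0 MISS; vc=[8]
#7 0x20→b8/s0 VC-HIT; vc=[16]
#8 0x38→b14/s6 MISS; vc=[16]
#9 0x58→b22/s6 MISS; vc=[16,14]
#10 0x38→b14/s6 VC-HIT; vc=[16,22]

OUTCOME = MISS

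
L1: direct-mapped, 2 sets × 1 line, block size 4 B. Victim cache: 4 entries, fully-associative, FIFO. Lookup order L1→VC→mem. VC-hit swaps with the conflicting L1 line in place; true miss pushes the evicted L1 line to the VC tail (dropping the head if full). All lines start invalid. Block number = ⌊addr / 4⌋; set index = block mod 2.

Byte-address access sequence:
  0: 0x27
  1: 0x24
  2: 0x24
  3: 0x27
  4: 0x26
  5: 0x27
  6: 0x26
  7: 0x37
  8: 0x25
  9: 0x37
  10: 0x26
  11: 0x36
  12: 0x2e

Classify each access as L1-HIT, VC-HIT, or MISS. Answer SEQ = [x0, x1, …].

#0 0x27→b9/s1 MISS; vc=[]
#1 0x24→b9/s1 L1-HIT; vc=[]
#2 0x24→b9/s1 L1-HIT; vc=[]
#3 0x27→b9/s1 L1-HIT; vc=[]
#4 0x26→b9/s1 L1-HIT; vc=[]
#5 0x27→b9/s1 L1-HIT; vc=[]
#6 0x26→b9/s1 L1-HIT; vc=[]
#7 0x37→b13/s1 MISS; vc=[9]
#8 0x25→b9/s1 VC-HIT; vc=[13]
#9 0x37→b13/s1 VC-HIT; vc=[9]
#10 0x26→b9/s1 VC-HIT; vc=[13]
#11 0x36→b13/s1 VC-HIT; vc=[9]
#12 0x2e→b11/s1 MISS; vc=[9,13]

SEQ = [MISS, L1-HIT, L1-HIT, L1-HIT, L1-HIT, L1-HIT, L1-HIT, MISS, VC-HIT, VC-HIT, VC-HIT, VC-HIT, MISS]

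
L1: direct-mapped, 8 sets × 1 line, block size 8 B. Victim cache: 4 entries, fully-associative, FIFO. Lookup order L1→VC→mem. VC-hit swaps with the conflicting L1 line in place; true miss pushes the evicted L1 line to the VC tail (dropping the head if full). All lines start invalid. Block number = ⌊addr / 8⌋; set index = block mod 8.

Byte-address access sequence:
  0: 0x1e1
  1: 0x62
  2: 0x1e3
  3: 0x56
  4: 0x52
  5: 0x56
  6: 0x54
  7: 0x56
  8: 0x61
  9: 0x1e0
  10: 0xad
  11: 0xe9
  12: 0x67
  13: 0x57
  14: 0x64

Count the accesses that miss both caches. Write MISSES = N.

0: 0x1e1 (blk 60, set 4) → MISS  vc=[]
1: 0x62 (blk 12, set 4) → MISS  vc=[60]
2: 0x1e3 (blk 60, set 4) → VC-HIT  vc=[12]
3: 0x56 (blk 10, set 2) → MISS  vc=[12]
4: 0x52 (blk 10, set 2) → L1-HIT  vc=[12]
5: 0x56 (blk 10, set 2) → L1-HIT  vc=[12]
6: 0x54 (blk 10, set 2) → L1-HIT  vc=[12]
7: 0x56 (blk 10, set 2) → L1-HIT  vc=[12]
8: 0x61 (blk 12, set 4) → VC-HIT  vc=[60]
9: 0x1e0 (blk 60, set 4) → VC-HIT  vc=[12]
10: 0xad (blk 21, set 5) → MISS  vc=[12]
11: 0xe9 (blk 29, set 5) → MISS  vc=[12, 21]
12: 0x67 (blk 12, set 4) → VC-HIT  vc=[60, 21]
13: 0x57 (blk 10, set 2) → L1-HIT  vc=[60, 21]
14: 0x64 (blk 12, set 4) → L1-HIT  vc=[60, 21]

MISSES = 5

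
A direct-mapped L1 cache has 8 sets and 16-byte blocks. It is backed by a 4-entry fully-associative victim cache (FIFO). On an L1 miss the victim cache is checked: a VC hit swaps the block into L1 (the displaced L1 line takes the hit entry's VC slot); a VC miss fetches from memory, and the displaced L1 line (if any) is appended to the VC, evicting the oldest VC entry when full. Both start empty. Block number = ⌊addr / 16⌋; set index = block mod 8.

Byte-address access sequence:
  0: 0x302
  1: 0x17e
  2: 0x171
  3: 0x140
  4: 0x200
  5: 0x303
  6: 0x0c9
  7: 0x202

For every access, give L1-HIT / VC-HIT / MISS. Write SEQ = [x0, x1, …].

#0 0x302→b48/s0 MISS; vc=[]
#1 0x17e→b23/s7 MISS; vc=[]
#2 0x171→b23/s7 L1-HIT; vc=[]
#3 0x140→b20/s4 MISS; vc=[]
#4 0x200→b32/s0 MISS; vc=[48]
#5 0x303→b48/s0 VC-HIT; vc=[32]
#6 0xc9→b12/s4 MISS; vc=[32,20]
#7 0x202→b32/s0 VC-HIT; vc=[48,20]

SEQ = [MISS, MISS, L1-HIT, MISS, MISS, VC-HIT, MISS, VC-HIT]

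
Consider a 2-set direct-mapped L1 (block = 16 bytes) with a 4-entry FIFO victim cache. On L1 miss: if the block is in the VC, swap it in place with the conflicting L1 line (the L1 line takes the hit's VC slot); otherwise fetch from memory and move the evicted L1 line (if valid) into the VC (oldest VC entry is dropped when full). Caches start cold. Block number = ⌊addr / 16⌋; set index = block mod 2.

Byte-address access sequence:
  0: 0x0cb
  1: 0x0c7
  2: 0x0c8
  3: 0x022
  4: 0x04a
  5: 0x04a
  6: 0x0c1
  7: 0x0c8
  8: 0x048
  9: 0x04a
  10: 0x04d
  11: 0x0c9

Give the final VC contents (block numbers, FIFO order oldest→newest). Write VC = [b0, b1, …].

  [0] addr=0xcb blk=12 s=0: MISS | VC []
  [1] addr=0xc7 blk=12 s=0: L1-HIT | VC []
  [2] addr=0xc8 blk=12 s=0: L1-HIT | VC []
  [3] addr=0x22 blk=2 s=0: MISS | VC [12]
  [4] addr=0x4a blk=4 s=0: MISS | VC [12, 2]
  [5] addr=0x4a blk=4 s=0: L1-HIT | VC [12, 2]
  [6] addr=0xc1 blk=12 s=0: VC-HIT | VC [4, 2]
  [7] addr=0xc8 blk=12 s=0: L1-HIT | VC [4, 2]
  [8] addr=0x48 blk=4 s=0: VC-HIT | VC [12, 2]
  [9] addr=0x4a blk=4 s=0: L1-HIT | VC [12, 2]
  [10] addr=0x4d blk=4 s=0: L1-HIT | VC [12, 2]
  [11] addr=0xc9 blk=12 s=0: VC-HIT | VC [4, 2]

VC = [4, 2]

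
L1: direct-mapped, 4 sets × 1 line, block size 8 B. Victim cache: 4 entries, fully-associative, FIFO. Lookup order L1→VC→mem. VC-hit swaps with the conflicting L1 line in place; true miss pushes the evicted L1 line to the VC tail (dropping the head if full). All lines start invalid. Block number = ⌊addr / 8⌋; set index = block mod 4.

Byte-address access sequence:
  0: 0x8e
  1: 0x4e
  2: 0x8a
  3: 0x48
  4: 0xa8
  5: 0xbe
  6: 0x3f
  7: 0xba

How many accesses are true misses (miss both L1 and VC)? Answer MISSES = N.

  [0] addr=0x8e blk=17 s=1: MISS | VC []
  [1] addr=0x4e blk=9 s=1: MISS | VC [17]
  [2] addr=0x8a blk=17 s=1: VC-HIT | VC [9]
  [3] addr=0x48 blk=9 s=1: VC-HIT | VC [17]
  [4] addr=0xa8 blk=21 s=1: MISS | VC [17, 9]
  [5] addr=0xbe blk=23 s=3: MISS | VC [17, 9]
  [6] addr=0x3f blk=7 s=3: MISS | VC [17, 9, 23]
  [7] addr=0xba blk=23 s=3: VC-HIT | VC [17, 9, 7]

MISSES = 5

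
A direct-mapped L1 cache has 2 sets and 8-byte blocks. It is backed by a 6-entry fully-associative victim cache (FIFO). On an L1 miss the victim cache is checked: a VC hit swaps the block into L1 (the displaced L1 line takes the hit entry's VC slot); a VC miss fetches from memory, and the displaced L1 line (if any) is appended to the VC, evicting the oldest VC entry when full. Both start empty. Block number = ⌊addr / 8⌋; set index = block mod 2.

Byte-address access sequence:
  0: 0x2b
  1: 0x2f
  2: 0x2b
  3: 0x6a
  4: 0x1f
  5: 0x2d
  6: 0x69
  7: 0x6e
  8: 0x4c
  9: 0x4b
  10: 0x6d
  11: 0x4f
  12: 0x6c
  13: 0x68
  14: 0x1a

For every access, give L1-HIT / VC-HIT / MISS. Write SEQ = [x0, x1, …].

0: 0x2b (blk 5, set 1) → MISS  vc=[]
1: 0x2f (blk 5, set 1) → L1-HIT  vc=[]
2: 0x2b (blk 5, set 1) → L1-HIT  vc=[]
3: 0x6a (blk 13, set 1) → MISS  vc=[5]
4: 0x1f (blk 3, set 1) → MISS  vc=[5, 13]
5: 0x2d (blk 5, set 1) → VC-HIT  vc=[3, 13]
6: 0x69 (blk 13, set 1) → VC-HIT  vc=[3, 5]
7: 0x6e (blk 13, set 1) → L1-HIT  vc=[3, 5]
8: 0x4c (blk 9, set 1) → MISS  vc=[3, 5, 13]
9: 0x4b (blk 9, set 1) → L1-HIT  vc=[3, 5, 13]
10: 0x6d (blk 13, set 1) → VC-HIT  vc=[3, 5, 9]
11: 0x4f (blk 9, set 1) → VC-HIT  vc=[3, 5, 13]
12: 0x6c (blk 13, set 1) → VC-HIT  vc=[3, 5, 9]
13: 0x68 (blk 13, set 1) → L1-HIT  vc=[3, 5, 9]
14: 0x1a (blk 3, set 1) → VC-HIT  vc=[13, 5, 9]

SEQ = [MISS, L1-HIT, L1-HIT, MISS, MISS, VC-HIT, VC-HIT, L1-HIT, MISS, L1-HIT, VC-HIT, VC-HIT, VC-HIT, L1-HIT, VC-HIT]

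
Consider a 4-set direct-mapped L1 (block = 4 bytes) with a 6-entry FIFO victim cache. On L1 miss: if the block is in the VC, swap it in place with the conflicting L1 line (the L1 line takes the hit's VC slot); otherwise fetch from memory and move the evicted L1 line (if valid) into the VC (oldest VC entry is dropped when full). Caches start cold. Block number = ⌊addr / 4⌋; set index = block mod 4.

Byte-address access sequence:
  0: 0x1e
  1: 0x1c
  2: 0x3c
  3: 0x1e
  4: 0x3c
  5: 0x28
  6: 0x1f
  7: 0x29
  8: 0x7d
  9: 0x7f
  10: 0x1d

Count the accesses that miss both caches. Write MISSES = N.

0: 0x1e (blk 7, set 3) → MISS  vc=[]
1: 0x1c (blk 7, set 3) → L1-HIT  vc=[]
2: 0x3c (blk 15, set 3) → MISS  vc=[7]
3: 0x1e (blk 7, set 3) → VC-HIT  vc=[15]
4: 0x3c (blk 15, set 3) → VC-HIT  vc=[7]
5: 0x28 (blk 10, set 2) → MISS  vc=[7]
6: 0x1f (blk 7, set 3) → VC-HIT  vc=[15]
7: 0x29 (blk 10, set 2) → L1-HIT  vc=[15]
8: 0x7d (blk 31, set 3) → MISS  vc=[15, 7]
9: 0x7f (blk 31, set 3) → L1-HIT  vc=[15, 7]
10: 0x1d (blk 7, set 3) → VC-HIT  vc=[15, 31]

MISSES = 4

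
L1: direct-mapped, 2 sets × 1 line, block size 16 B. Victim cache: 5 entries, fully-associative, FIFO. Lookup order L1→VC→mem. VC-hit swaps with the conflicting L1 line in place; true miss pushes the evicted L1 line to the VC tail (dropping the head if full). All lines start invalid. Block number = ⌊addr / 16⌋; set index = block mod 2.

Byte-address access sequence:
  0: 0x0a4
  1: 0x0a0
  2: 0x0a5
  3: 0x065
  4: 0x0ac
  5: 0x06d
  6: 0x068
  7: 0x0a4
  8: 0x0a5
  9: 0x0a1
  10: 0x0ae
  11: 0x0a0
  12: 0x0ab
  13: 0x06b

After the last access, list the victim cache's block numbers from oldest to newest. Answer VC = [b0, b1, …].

0: 0xa4 (blk 10, set 0) → MISS  vc=[]
1: 0xa0 (blk 10, set 0) → L1-HIT  vc=[]
2: 0xa5 (blk 10, set 0) → L1-HIT  vc=[]
3: 0x65 (blk 6, set 0) → MISS  vc=[10]
4: 0xac (blk 10, set 0) → VC-HIT  vc=[6]
5: 0x6d (blk 6, set 0) → VC-HIT  vc=[10]
6: 0x68 (blk 6, set 0) → L1-HIT  vc=[10]
7: 0xa4 (blk 10, set 0) → VC-HIT  vc=[6]
8: 0xa5 (blk 10, set 0) → L1-HIT  vc=[6]
9: 0xa1 (blk 10, set 0) → L1-HIT  vc=[6]
10: 0xae (blk 10, set 0) → L1-HIT  vc=[6]
11: 0xa0 (blk 10, set 0) → L1-HIT  vc=[6]
12: 0xab (blk 10, set 0) → L1-HIT  vc=[6]
13: 0x6b (blk 6, set 0) → VC-HIT  vc=[10]

VC = [10]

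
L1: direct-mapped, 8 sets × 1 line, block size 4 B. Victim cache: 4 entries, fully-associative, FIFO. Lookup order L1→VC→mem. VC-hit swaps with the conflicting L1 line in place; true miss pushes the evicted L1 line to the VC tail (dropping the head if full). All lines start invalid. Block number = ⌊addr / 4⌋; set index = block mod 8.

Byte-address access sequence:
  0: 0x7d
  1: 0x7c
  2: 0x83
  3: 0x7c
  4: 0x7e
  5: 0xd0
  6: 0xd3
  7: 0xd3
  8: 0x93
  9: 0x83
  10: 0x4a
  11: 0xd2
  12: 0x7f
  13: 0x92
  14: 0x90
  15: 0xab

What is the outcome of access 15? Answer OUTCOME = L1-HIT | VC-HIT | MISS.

OUTCOME = MISS

#0 0x7d→b31/s7 MISS; vc=[]
#1 0x7c→b31/s7 L1-HIT; vc=[]
#2 0x83→b32/s0 MISS; vc=[]
#3 0x7c→b31/s7 L1-HIT; vc=[]
#4 0x7e→b31/s7 L1-HIT; vc=[]
#5 0xd0→b52/s4 MISS; vc=[]
#6 0xd3→b52/s4 L1-HIT; vc=[]
#7 0xd3→b52/s4 L1-HIT; vc=[]
#8 0x93→b36/s4 MISS; vc=[52]
#9 0x83→b32/s0 L1-HIT; vc=[52]
#10 0x4a→b18/s2 MISS; vc=[52]
#11 0xd2→b52/s4 VC-HIT; vc=[36]
#12 0x7f→b31/s7 L1-HIT; vc=[36]
#13 0x92→b36/s4 VC-HIT; vc=[52]
#14 0x90→b36/s4 L1-HIT; vc=[52]
#15 0xab→b42/s2 MISS; vc=[52,18]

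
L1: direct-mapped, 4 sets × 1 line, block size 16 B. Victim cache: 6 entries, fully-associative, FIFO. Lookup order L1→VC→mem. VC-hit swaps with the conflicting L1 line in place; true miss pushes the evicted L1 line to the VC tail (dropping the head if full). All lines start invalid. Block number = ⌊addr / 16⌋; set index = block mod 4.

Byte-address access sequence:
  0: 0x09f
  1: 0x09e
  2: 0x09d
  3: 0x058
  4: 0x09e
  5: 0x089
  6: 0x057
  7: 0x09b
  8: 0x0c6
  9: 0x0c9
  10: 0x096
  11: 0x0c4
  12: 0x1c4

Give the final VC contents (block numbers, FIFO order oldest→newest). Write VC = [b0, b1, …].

  [0] addr=0x9f blk=9 s=1: MISS | VC []
  [1] addr=0x9e blk=9 s=1: L1-HIT | VC []
  [2] addr=0x9d blk=9 s=1: L1-HIT | VC []
  [3] addr=0x58 blk=5 s=1: MISS | VC [9]
  [4] addr=0x9e blk=9 s=1: VC-HIT | VC [5]
  [5] addr=0x89 blk=8 s=0: MISS | VC [5]
  [6] addr=0x57 blk=5 s=1: VC-HIT | VC [9]
  [7] addr=0x9b blk=9 s=1: VC-HIT | VC [5]
  [8] addr=0xc6 blk=12 s=0: MISS | VC [5, 8]
  [9] addr=0xc9 blk=12 s=0: L1-HIT | VC [5, 8]
  [10] addr=0x96 blk=9 s=1: L1-HIT | VC [5, 8]
  [11] addr=0xc4 blk=12 s=0: L1-HIT | VC [5, 8]
  [12] addr=0x1c4 blk=28 s=0: MISS | VC [5, 8, 12]

VC = [5, 8, 12]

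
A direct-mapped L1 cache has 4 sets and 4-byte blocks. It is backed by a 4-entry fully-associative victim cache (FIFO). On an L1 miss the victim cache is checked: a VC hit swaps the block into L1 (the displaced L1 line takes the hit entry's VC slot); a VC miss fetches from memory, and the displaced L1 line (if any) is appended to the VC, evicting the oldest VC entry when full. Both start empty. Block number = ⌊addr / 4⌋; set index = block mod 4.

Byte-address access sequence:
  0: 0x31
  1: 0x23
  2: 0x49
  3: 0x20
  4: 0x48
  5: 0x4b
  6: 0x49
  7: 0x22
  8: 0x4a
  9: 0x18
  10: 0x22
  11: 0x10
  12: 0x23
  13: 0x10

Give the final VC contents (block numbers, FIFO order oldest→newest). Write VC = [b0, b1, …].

VC = [12, 18, 8]

0: 0x31 (blk 12, set 0) → MISS  vc=[]
1: 0x23 (blk 8, set 0) → MISS  vc=[12]
2: 0x49 (blk 18, set 2) → MISS  vc=[12]
3: 0x20 (blk 8, set 0) → L1-HIT  vc=[12]
4: 0x48 (blk 18, set 2) → L1-HIT  vc=[12]
5: 0x4b (blk 18, set 2) → L1-HIT  vc=[12]
6: 0x49 (blk 18, set 2) → L1-HIT  vc=[12]
7: 0x22 (blk 8, set 0) → L1-HIT  vc=[12]
8: 0x4a (blk 18, set 2) → L1-HIT  vc=[12]
9: 0x18 (blk 6, set 2) → MISS  vc=[12, 18]
10: 0x22 (blk 8, set 0) → L1-HIT  vc=[12, 18]
11: 0x10 (blk 4, set 0) → MISS  vc=[12, 18, 8]
12: 0x23 (blk 8, set 0) → VC-HIT  vc=[12, 18, 4]
13: 0x10 (blk 4, set 0) → VC-HIT  vc=[12, 18, 8]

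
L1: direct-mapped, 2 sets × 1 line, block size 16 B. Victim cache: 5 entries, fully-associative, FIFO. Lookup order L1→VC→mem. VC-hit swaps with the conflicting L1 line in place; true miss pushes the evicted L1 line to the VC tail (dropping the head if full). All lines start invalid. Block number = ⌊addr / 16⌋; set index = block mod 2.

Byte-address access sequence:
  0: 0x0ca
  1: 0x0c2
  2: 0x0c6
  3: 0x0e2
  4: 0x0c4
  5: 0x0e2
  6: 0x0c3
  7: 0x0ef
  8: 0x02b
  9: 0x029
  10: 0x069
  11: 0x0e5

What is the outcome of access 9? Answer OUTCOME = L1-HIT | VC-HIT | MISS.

OUTCOME = L1-HIT

0: 0xca (blk 12, set 0) → MISS  vc=[]
1: 0xc2 (blk 12, set 0) → L1-HIT  vc=[]
2: 0xc6 (blk 12, set 0) → L1-HIT  vc=[]
3: 0xe2 (blk 14, set 0) → MISS  vc=[12]
4: 0xc4 (blk 12, set 0) → VC-HIT  vc=[14]
5: 0xe2 (blk 14, set 0) → VC-HIT  vc=[12]
6: 0xc3 (blk 12, set 0) → VC-HIT  vc=[14]
7: 0xef (blk 14, set 0) → VC-HIT  vc=[12]
8: 0x2b (blk 2, set 0) → MISS  vc=[12, 14]
9: 0x29 (blk 2, set 0) → L1-HIT  vc=[12, 14]
10: 0x69 (blk 6, set 0) → MISS  vc=[12, 14, 2]
11: 0xe5 (blk 14, set 0) → VC-HIT  vc=[12, 6, 2]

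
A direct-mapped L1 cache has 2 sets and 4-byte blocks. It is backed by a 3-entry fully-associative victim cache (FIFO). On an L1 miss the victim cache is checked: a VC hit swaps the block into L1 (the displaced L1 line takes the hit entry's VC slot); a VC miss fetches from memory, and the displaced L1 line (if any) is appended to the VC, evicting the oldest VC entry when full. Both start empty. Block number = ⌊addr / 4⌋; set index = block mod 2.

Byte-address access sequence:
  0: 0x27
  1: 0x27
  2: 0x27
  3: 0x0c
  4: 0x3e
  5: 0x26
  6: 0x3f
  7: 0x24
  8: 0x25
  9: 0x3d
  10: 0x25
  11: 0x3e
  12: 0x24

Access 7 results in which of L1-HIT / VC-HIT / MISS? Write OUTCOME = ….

0: 0x27 (blk 9, set 1) → MISS  vc=[]
1: 0x27 (blk 9, set 1) → L1-HIT  vc=[]
2: 0x27 (blk 9, set 1) → L1-HIT  vc=[]
3: 0xc (blk 3, set 1) → MISS  vc=[9]
4: 0x3e (blk 15, set 1) → MISS  vc=[9, 3]
5: 0x26 (blk 9, set 1) → VC-HIT  vc=[15, 3]
6: 0x3f (blk 15, set 1) → VC-HIT  vc=[9, 3]
7: 0x24 (blk 9, set 1) → VC-HIT  vc=[15, 3]
8: 0x25 (blk 9, set 1) → L1-HIT  vc=[15, 3]
9: 0x3d (blk 15, set 1) → VC-HIT  vc=[9, 3]
10: 0x25 (blk 9, set 1) → VC-HIT  vc=[15, 3]
11: 0x3e (blk 15, set 1) → VC-HIT  vc=[9, 3]
12: 0x24 (blk 9, set 1) → VC-HIT  vc=[15, 3]

OUTCOME = VC-HIT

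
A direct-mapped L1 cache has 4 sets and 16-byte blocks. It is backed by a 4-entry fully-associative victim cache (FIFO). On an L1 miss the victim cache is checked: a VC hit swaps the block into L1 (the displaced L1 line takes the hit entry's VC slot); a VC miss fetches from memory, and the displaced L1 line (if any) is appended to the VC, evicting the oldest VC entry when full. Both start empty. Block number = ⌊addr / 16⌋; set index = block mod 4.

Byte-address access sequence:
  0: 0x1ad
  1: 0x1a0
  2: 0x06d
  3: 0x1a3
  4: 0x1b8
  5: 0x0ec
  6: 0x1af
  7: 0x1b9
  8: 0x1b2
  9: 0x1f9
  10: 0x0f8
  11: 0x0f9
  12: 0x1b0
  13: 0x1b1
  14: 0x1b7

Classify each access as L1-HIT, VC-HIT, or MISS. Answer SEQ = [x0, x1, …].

SEQ = [MISS, L1-HIT, MISS, VC-HIT, MISS, MISS, VC-HIT, L1-HIT, L1-HIT, MISS, MISS, L1-HIT, VC-HIT, L1-HIT, L1-HIT]

  [0] addr=0x1ad blk=26 s=2: MISS | VC []
  [1] addr=0x1a0 blk=26 s=2: L1-HIT | VC []
  [2] addr=0x6d blk=6 s=2: MISS | VC [26]
  [3] addr=0x1a3 blk=26 s=2: VC-HIT | VC [6]
  [4] addr=0x1b8 blk=27 s=3: MISS | VC [6]
  [5] addr=0xec blk=14 s=2: MISS | VC [6, 26]
  [6] addr=0x1af blk=26 s=2: VC-HIT | VC [6, 14]
  [7] addr=0x1b9 blk=27 s=3: L1-HIT | VC [6, 14]
  [8] addr=0x1b2 blk=27 s=3: L1-HIT | VC [6, 14]
  [9] addr=0x1f9 blk=31 s=3: MISS | VC [6, 14, 27]
  [10] addr=0xf8 blk=15 s=3: MISS | VC [6, 14, 27, 31]
  [11] addr=0xf9 blk=15 s=3: L1-HIT | VC [6, 14, 27, 31]
  [12] addr=0x1b0 blk=27 s=3: VC-HIT | VC [6, 14, 15, 31]
  [13] addr=0x1b1 blk=27 s=3: L1-HIT | VC [6, 14, 15, 31]
  [14] addr=0x1b7 blk=27 s=3: L1-HIT | VC [6, 14, 15, 31]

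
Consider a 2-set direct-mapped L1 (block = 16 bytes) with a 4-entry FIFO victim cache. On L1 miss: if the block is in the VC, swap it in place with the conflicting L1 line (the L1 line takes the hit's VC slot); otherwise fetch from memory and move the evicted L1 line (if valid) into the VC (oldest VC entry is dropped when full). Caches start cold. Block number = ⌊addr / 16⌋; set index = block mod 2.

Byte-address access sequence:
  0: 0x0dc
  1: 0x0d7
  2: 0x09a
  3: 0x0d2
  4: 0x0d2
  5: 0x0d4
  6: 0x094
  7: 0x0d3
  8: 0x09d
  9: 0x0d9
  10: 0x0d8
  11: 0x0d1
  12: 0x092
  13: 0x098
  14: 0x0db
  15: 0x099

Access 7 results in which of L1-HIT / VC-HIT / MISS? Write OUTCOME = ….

OUTCOME = VC-HIT

  [0] addr=0xdc blk=13 s=1: MISS | VC []
  [1] addr=0xd7 blk=13 s=1: L1-HIT | VC []
  [2] addr=0x9a blk=9 s=1: MISS | VC [13]
  [3] addr=0xd2 blk=13 s=1: VC-HIT | VC [9]
  [4] addr=0xd2 blk=13 s=1: L1-HIT | VC [9]
  [5] addr=0xd4 blk=13 s=1: L1-HIT | VC [9]
  [6] addr=0x94 blk=9 s=1: VC-HIT | VC [13]
  [7] addr=0xd3 blk=13 s=1: VC-HIT | VC [9]
  [8] addr=0x9d blk=9 s=1: VC-HIT | VC [13]
  [9] addr=0xd9 blk=13 s=1: VC-HIT | VC [9]
  [10] addr=0xd8 blk=13 s=1: L1-HIT | VC [9]
  [11] addr=0xd1 blk=13 s=1: L1-HIT | VC [9]
  [12] addr=0x92 blk=9 s=1: VC-HIT | VC [13]
  [13] addr=0x98 blk=9 s=1: L1-HIT | VC [13]
  [14] addr=0xdb blk=13 s=1: VC-HIT | VC [9]
  [15] addr=0x99 blk=9 s=1: VC-HIT | VC [13]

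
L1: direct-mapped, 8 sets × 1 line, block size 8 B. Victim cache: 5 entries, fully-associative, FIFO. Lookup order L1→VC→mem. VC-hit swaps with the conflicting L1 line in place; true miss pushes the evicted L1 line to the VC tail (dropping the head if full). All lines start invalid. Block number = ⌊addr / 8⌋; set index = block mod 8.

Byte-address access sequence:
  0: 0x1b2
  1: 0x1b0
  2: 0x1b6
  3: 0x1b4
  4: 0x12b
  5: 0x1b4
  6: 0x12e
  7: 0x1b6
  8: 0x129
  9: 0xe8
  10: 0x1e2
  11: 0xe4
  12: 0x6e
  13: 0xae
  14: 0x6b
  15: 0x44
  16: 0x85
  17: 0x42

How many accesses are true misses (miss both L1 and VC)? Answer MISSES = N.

#0 0x1b2→b54/s6 MISS; vc=[]
#1 0x1b0→b54/s6 L1-HIT; vc=[]
#2 0x1b6→b54/s6 L1-HIT; vc=[]
#3 0x1b4→b54/s6 L1-HIT; vc=[]
#4 0x12b→b37/s5 MISS; vc=[]
#5 0x1b4→b54/s6 L1-HIT; vc=[]
#6 0x12e→b37/s5 L1-HIT; vc=[]
#7 0x1b6→b54/s6 L1-HIT; vc=[]
#8 0x129→b37/s5 L1-HIT; vc=[]
#9 0xe8→b29/s5 MISS; vc=[37]
#10 0x1e2→b60/s4 MISS; vc=[37]
#11 0xe4→b28/s4 MISS; vc=[37,60]
#12 0x6e→b13/s5 MISS; vc=[37,60,29]
#13 0xae→b21/s5 MISS; vc=[37,60,29,13]
#14 0x6b→b13/s5 VC-HIT; vc=[37,60,29,21]
#15 0x44→b8/s0 MISS; vc=[37,60,29,21]
#16 0x85→b16/s0 MISS; vc=[37,60,29,21,8]
#17 0x42→b8/s0 VC-HIT; vc=[37,60,29,21,16]

MISSES = 9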